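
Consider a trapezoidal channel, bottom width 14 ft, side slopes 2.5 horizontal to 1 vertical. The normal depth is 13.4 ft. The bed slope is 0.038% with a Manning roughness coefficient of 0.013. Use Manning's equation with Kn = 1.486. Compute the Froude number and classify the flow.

With bottom width b = 14 ft and side slope z = 2.5: A = (b + zy)y = (14 + 2.5×13.4)×13.4 = 636.5 ft²; P = b + 2y√(1+z²) = 14 + 2×13.4×2.693 = 86.16 ft.
Hydraulic radius R = A/P = 636.5/86.16 = 7.387 ft.
V = (1.486/n) R^(2/3) √S = (1.486/0.013) × 7.387^(2/3) × √0.00038 = 8.452 ft/s. Hydraulic depth D_h = A/T = 636.5/81 = 7.858 ft.
Froude number Fr = V/√(g·D_h) = 8.452/√(32.2×7.858) = 0.531, which is less than 1, so the flow is subcritical.

subcritical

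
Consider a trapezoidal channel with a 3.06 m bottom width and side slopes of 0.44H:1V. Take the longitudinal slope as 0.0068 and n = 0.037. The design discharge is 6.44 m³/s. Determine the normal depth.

Manning's equation rearranged: A R^(2/3) = nQ / (1·√S) = 0.037 × 6.44 / (√0.0068) = 2.89.
Trying y = 1.16 m: A R^(2/3) = 3.389 — high.
Trying y = 0.868 m: A R^(2/3) = 2.132 — low.
Trying y = 1.05 m: A R^(2/3) = 2.89 — close enough.

y_n = 1.05 m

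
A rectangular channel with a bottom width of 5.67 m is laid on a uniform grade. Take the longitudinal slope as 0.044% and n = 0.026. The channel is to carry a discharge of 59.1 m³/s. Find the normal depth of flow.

Manning's equation rearranged: A R^(2/3) = nQ / (1·√S) = 0.026 × 59.1 / (√0.00044) = 73.25.
At y = 9.37 m: A R^(2/3) = 89.23 — over.
At y = 6.17 m: A R^(2/3) = 54.46 — short.
At y = 7.91 m: A R^(2/3) = 73.24 — close enough.

y_n = 7.91 m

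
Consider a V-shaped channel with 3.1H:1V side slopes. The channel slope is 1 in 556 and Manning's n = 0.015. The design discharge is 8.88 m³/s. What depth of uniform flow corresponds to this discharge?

Manning's equation rearranged: A R^(2/3) = nQ / (1·√S) = 0.015 × 8.88 / (√0.001799) = 3.141.
Trying y = 1.38 m: A R^(2/3) = 4.46 — too large.
Trying y = 1.21 m: A R^(2/3) = 3.141 — matches.

y_n = 1.21 m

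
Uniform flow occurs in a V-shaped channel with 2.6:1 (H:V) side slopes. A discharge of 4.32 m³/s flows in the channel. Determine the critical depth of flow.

y_c = 0.891 m

At critical depth, Q² T / (g A³) = 1, i.e. A³/T = Q²/g = 4.32²/9.81 = 1.902.
Try y = 0.978 m: A³/T = 3.024 — too large.
Try y = 0.677 m: A³/T = 0.4807 — too small.
Try y = 0.891 m: A³/T = 1.898 — close enough.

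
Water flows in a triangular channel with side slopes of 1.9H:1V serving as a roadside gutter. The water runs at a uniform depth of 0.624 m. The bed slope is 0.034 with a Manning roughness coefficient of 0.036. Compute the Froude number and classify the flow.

For a triangular section with side slope z = 1.9: A = zy² = 1.9×0.624² = 0.7398 m²; P = 2y√(1+z²) = 2×0.624×2.147 = 2.68 m.
Hydraulic radius R = A/P = 0.7398/2.68 = 0.2761 m.
V = (1/n) R^(2/3) √S = (1/0.036) × 0.2761^(2/3) × √0.034 = 2.172 m/s. Hydraulic depth D_h = A/T = 0.7398/2.371 = 0.312 m.
Froude number Fr = V/√(g·D_h) = 2.172/√(9.81×0.312) = 1.24, which is greater than 1, so the flow is supercritical.

supercritical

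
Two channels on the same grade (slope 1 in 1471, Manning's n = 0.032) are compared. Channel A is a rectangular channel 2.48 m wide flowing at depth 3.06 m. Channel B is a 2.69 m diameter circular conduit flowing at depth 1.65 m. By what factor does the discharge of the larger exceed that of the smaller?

2.3

Channel A: Flow area A = b·y = 2.48 × 3.06 = 7.589 m². Wetted perimeter P = b + 2y = 2.48 + 2×3.06 = 8.6 m. Hydraulic radius R = A/P = 7.589/8.6 = 0.8824 m. Q_A = (1/0.032)·7.589·0.8824^(2/3)·√0.0006798 = 5.689 m³/s.
Channel B: For a circular section of diameter D = 2.69 m at depth y = 1.65 m, the central angle is θ = 2 arccos(1 − 2y/D) = 3.599 rad. Then A = (D²/8)(θ − sin θ) = 3.655 m² and P = Dθ/2 = 4.841 m. Hydraulic radius R = A/P = 3.655/4.841 = 0.755 m. Q_B = (1/0.032)·3.655·0.755^(2/3)·√0.0006798 = 2.469 m³/s.
The larger discharge is 5.689 m³/s and the smaller is 2.469 m³/s; the ratio is 2.3.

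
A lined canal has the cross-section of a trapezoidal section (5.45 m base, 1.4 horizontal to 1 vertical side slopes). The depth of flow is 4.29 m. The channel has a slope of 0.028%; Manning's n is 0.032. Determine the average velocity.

V = 0.946 m/s

With bottom width b = 5.45 m and side slope z = 1.4: A = (b + zy)y = (5.45 + 1.4×4.29)×4.29 = 49.15 m²; P = b + 2y√(1+z²) = 5.45 + 2×4.29×1.72 = 20.21 m.
Hydraulic radius R = A/P = 49.15/20.21 = 2.432 m.
From Manning's equation, V = (1/n) R^(2/3) S^(1/2) = (1/0.032) × 2.432^(2/3) × 0.00028^(1/2) = 0.946 m/s.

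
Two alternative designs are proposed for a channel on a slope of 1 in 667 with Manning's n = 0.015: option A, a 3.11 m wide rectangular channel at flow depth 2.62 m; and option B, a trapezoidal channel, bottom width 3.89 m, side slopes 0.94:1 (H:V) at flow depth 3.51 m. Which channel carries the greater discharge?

channel B

Channel A: Flow area A = b·y = 3.11 × 2.62 = 8.148 m². Wetted perimeter P = b + 2y = 3.11 + 2×2.62 = 8.35 m. Hydraulic radius R = A/P = 8.148/8.35 = 0.9758 m. Q_A = (1/0.015)·8.148·0.9758^(2/3)·√0.001499 = 20.69 m³/s.
Channel B: With bottom width b = 3.89 m and side slope z = 0.94: A = (b + zy)y = (3.89 + 0.94×3.51)×3.51 = 25.23 m²; P = b + 2y√(1+z²) = 3.89 + 2×3.51×1.372 = 13.52 m. Hydraulic radius R = A/P = 25.23/13.52 = 1.866 m. Q_B = (1/0.015)·25.23·1.866^(2/3)·√0.001499 = 98.73 m³/s.
Q_A = 20.69 m³/s vs Q_B = 98.73 m³/s, so channel B carries more.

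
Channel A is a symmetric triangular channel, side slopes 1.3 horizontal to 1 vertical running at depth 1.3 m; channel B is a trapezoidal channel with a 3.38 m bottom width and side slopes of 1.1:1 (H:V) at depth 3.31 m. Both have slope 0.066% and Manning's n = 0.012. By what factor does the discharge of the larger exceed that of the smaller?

Channel A: For a triangular section with side slope z = 1.3: A = zy² = 1.3×1.3² = 2.197 m²; P = 2y√(1+z²) = 2×1.3×1.64 = 4.264 m. Hydraulic radius R = A/P = 2.197/4.264 = 0.5152 m. Q_A = (1/0.012)·2.197·0.5152^(2/3)·√0.00066 = 3.023 m³/s.
Channel B: With bottom width b = 3.38 m and side slope z = 1.1: A = (b + zy)y = (3.38 + 1.1×3.31)×3.31 = 23.24 m²; P = b + 2y√(1+z²) = 3.38 + 2×3.31×1.487 = 13.22 m. Hydraulic radius R = A/P = 23.24/13.22 = 1.758 m. Q_B = (1/0.012)·23.24·1.758^(2/3)·√0.00066 = 72.46 m³/s.
The larger discharge is 72.46 m³/s and the smaller is 3.023 m³/s; the ratio is 24.

24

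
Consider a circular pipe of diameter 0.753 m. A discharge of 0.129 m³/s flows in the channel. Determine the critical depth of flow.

y_c = 0.215 m

At critical depth, Q² T / (g A³) = 1, i.e. A³/T = Q²/g = 0.129²/9.81 = 0.001696.
At y = 0.252 m: A³/T = 0.003138 — over.
At y = 0.146 m: A³/T = 0.0003747 — short.
At y = 0.215 m: A³/T = 0.001697 — ≈ 0.001696.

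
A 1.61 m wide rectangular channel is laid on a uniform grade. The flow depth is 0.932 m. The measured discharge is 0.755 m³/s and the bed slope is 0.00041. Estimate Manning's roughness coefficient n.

n = 0.023

Flow area A = b·y = 1.61 × 0.932 = 1.501 m². Wetted perimeter P = b + 2y = 1.61 + 2×0.932 = 3.474 m.
Hydraulic radius R = A/P = 1.501/3.474 = 0.4319 m.
Rearranging Manning's equation: n = (1/Q) A R^(2/3) S^(1/2) = (1/0.755) × 1.501 × 0.4319^(2/3) × √0.00041 = 0.023.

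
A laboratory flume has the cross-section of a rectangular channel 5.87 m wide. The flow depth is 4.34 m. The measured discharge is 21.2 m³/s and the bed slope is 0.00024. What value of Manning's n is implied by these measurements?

Flow area A = b·y = 5.87 × 4.34 = 25.48 m². Wetted perimeter P = b + 2y = 5.87 + 2×4.34 = 14.55 m.
Hydraulic radius R = A/P = 25.48/14.55 = 1.751 m.
Rearranging Manning's equation: n = (1/Q) A R^(2/3) S^(1/2) = (1/21.2) × 25.48 × 1.751^(2/3) × √0.00024 = 0.027.

n = 0.027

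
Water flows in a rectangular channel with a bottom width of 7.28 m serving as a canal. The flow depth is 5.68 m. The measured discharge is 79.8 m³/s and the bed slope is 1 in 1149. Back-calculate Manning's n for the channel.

Flow area A = b·y = 7.28 × 5.68 = 41.35 m². Wetted perimeter P = b + 2y = 7.28 + 2×5.68 = 18.64 m.
Hydraulic radius R = A/P = 41.35/18.64 = 2.218 m.
Rearranging Manning's equation: n = (1/Q) A R^(2/3) S^(1/2) = (1/79.8) × 41.35 × 2.218^(2/3) × √0.0008703 = 0.026.

n = 0.026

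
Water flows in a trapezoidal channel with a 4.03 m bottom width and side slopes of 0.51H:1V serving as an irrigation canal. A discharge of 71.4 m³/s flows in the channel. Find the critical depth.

y_c = 2.8 m

At critical depth, Q² T / (g A³) = 1, i.e. A³/T = Q²/g = 71.4²/9.81 = 519.7.
Trying y = 3.34 m: A³/T = 944.3 — too large.
Trying y = 2.45 m: A³/T = 331.5 — too small.
Trying y = 2.8 m: A³/T = 518.3 — matches.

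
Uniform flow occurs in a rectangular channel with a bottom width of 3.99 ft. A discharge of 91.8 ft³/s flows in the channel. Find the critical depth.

y_c = 2.54 ft

For a rectangular channel, critical depth y_c = (q²/g)^(1/3) where q = Q/b = 91.8/3.99 = 23.01 ft²/s.
So y_c = (23.01²/32.2)^(1/3) = 2.54 ft.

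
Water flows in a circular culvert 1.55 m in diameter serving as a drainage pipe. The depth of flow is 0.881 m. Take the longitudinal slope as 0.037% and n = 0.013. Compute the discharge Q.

For a circular section of diameter D = 1.55 m at depth y = 0.881 m, the central angle is θ = 2 arccos(1 − 2y/D) = 3.416 rad. Then A = (D²/8)(θ − sin θ) = 1.107 m² and P = Dθ/2 = 2.647 m.
Hydraulic radius R = A/P = 1.107/2.647 = 0.4182 m.
Manning's equation: Q = (1/n) A R^(2/3) S^(1/2) = (1/0.013) × 1.107 × 0.4182^(2/3) × 0.00037^(1/2) = 0.916 m³/s.

Q = 0.916 m³/s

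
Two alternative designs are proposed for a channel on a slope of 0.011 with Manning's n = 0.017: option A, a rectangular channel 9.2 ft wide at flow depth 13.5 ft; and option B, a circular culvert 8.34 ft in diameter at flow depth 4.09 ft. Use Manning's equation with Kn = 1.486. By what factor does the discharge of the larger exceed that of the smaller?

6.55

Channel A: Flow area A = b·y = 9.2 × 13.5 = 124.2 ft². Wetted perimeter P = b + 2y = 9.2 + 2×13.5 = 36.2 ft. Hydraulic radius R = A/P = 124.2/36.2 = 3.431 ft. Q_A = (1.486/0.017)·124.2·3.431^(2/3)·√0.011 = 2590 ft³/s.
Channel B: For a circular section of diameter D = 8.34 ft at depth y = 4.09 ft, the central angle is θ = 2 arccos(1 − 2y/D) = 3.103 rad. Then A = (D²/8)(θ − sin θ) = 26.65 ft² and P = Dθ/2 = 12.94 ft. Hydraulic radius R = A/P = 26.65/12.94 = 2.059 ft. Q_B = (1.486/0.017)·26.65·2.059^(2/3)·√0.011 = 395.4 ft³/s.
The larger discharge is 2590 ft³/s and the smaller is 395.4 ft³/s; the ratio is 6.55.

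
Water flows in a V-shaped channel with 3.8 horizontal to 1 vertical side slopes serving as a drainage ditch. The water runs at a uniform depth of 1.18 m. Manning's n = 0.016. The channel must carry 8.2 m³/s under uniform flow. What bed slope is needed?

S = 0.0013

For a triangular section with side slope z = 3.8: A = zy² = 3.8×1.18² = 5.291 m²; P = 2y√(1+z²) = 2×1.18×3.929 = 9.273 m.
Hydraulic radius R = A/P = 5.291/9.273 = 0.5706 m.
From Manning's equation, S = [nQ / (1 A R^(2/3))]² = [0.016 × 8.2 / (1 × 5.291 × 0.5706^(2/3))]² = 0.0013.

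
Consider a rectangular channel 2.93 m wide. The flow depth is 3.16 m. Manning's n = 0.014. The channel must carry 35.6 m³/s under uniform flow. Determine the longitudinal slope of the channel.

S = 0.00289

Flow area A = b·y = 2.93 × 3.16 = 9.259 m². Wetted perimeter P = b + 2y = 2.93 + 2×3.16 = 9.25 m.
Hydraulic radius R = A/P = 9.259/9.25 = 1.001 m.
From Manning's equation, S = [nQ / (1 A R^(2/3))]² = [0.014 × 35.6 / (1 × 9.259 × 1.001^(2/3))]² = 0.00289.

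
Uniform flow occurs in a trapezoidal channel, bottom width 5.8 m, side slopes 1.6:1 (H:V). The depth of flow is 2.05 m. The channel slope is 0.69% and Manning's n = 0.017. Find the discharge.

With bottom width b = 5.8 m and side slope z = 1.6: A = (b + zy)y = (5.8 + 1.6×2.05)×2.05 = 18.61 m²; P = b + 2y√(1+z²) = 5.8 + 2×2.05×1.887 = 13.54 m.
Hydraulic radius R = A/P = 18.61/13.54 = 1.375 m.
Manning's equation: Q = (1/n) A R^(2/3) S^(1/2) = (1/0.017) × 18.61 × 1.375^(2/3) × 0.0069^(1/2) = 112 m³/s.

Q = 112 m³/s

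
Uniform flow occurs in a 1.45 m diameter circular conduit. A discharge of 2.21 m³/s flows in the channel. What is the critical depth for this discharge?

y_c = 0.774 m

At critical depth, Q² T / (g A³) = 1, i.e. A³/T = Q²/g = 2.21²/9.81 = 0.4979.
At y = 0.592 m: A³/T = 0.1787 — too small.
At y = 0.878 m: A³/T = 0.8071 — too large.
At y = 0.774 m: A³/T = 0.4983 — matches.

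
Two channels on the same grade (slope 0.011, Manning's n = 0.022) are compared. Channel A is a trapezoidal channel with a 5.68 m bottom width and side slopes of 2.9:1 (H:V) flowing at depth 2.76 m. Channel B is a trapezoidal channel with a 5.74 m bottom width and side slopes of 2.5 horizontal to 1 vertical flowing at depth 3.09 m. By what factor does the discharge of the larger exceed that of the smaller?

1.18

Channel A: With bottom width b = 5.68 m and side slope z = 2.9: A = (b + zy)y = (5.68 + 2.9×2.76)×2.76 = 37.77 m²; P = b + 2y√(1+z²) = 5.68 + 2×2.76×3.068 = 22.61 m. Hydraulic radius R = A/P = 37.77/22.61 = 1.67 m. Q_A = (1/0.022)·37.77·1.67^(2/3)·√0.011 = 253.5 m³/s.
Channel B: With bottom width b = 5.74 m and side slope z = 2.5: A = (b + zy)y = (5.74 + 2.5×3.09)×3.09 = 41.61 m²; P = b + 2y√(1+z²) = 5.74 + 2×3.09×2.693 = 22.38 m. Hydraulic radius R = A/P = 41.61/22.38 = 1.859 m. Q_B = (1/0.022)·41.61·1.859^(2/3)·√0.011 = 299.9 m³/s.
The larger discharge is 299.9 m³/s and the smaller is 253.5 m³/s; the ratio is 1.18.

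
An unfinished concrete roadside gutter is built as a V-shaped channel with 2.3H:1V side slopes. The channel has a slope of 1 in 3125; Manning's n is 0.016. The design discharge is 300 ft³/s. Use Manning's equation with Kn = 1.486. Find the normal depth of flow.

y_n = 6.24 ft

Manning's equation rearranged: A R^(2/3) = nQ / (1.486·√S) = 0.016 × 300 / (1.486 × √0.00032) = 180.6.
At y = 7.42 ft: A R^(2/3) = 286.5 — too large.
At y = 5.2 ft: A R^(2/3) = 111 — too small.
At y = 6.24 ft: A R^(2/3) = 180.5 — close enough.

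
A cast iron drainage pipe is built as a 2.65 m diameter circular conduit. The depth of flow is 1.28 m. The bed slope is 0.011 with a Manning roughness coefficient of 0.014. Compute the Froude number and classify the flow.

For a circular section of diameter D = 2.65 m at depth y = 1.28 m, the central angle is θ = 2 arccos(1 − 2y/D) = 3.074 rad. Then A = (D²/8)(θ − sin θ) = 2.639 m² and P = Dθ/2 = 4.073 m.
Hydraulic radius R = A/P = 2.639/4.073 = 0.6479 m.
V = (1/n) R^(2/3) √S = (1/0.014) × 0.6479^(2/3) × √0.011 = 5.609 m/s. Hydraulic depth D_h = A/T = 2.639/2.648 = 0.9962 m.
Froude number Fr = V/√(g·D_h) = 5.609/√(9.81×0.9962) = 1.79, which is greater than 1, so the flow is supercritical.

supercritical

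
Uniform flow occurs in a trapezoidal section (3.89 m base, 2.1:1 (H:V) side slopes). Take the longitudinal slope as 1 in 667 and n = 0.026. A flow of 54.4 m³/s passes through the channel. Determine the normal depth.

Manning's equation rearranged: A R^(2/3) = nQ / (1·√S) = 0.026 × 54.4 / (√0.001499) = 36.53.
At y = 3.03 m: A R^(2/3) = 44.72 — too large.
At y = 2.76 m: A R^(2/3) = 36.54 — close enough.

y_n = 2.76 m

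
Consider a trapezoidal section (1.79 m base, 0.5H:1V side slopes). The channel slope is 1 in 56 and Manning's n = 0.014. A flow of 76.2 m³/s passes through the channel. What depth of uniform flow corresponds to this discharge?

y_n = 2.54 m

Manning's equation rearranged: A R^(2/3) = nQ / (1·√S) = 0.014 × 76.2 / (√0.01786) = 7.983.
Try y = 2.08 m: A R^(2/3) = 5.543 — too small.
Try y = 2.91 m: A R^(2/3) = 10.29 — too large.
Try y = 2.54 m: A R^(2/3) = 7.981 — ≈ 7.983.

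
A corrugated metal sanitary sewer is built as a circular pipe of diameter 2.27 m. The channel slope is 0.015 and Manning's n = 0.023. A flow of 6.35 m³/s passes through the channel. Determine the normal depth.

y_n = 1.04 m

Manning's equation rearranged: A R^(2/3) = nQ / (1·√S) = 0.023 × 6.35 / (√0.015) = 1.192.
Try y = 1.26 m: A R^(2/3) = 1.649 — too large.
Try y = 1.04 m: A R^(2/3) = 1.193 — close enough.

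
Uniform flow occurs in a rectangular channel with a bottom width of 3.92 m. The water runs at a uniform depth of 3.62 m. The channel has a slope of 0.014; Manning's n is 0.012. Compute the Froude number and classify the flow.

supercritical

Flow area A = b·y = 3.92 × 3.62 = 14.19 m². Wetted perimeter P = b + 2y = 3.92 + 2×3.62 = 11.16 m.
Hydraulic radius R = A/P = 14.19/11.16 = 1.272 m.
V = (1/n) R^(2/3) √S = (1/0.012) × 1.272^(2/3) × √0.014 = 11.57 m/s. Hydraulic depth D_h = A/T = 14.19/3.92 = 3.62 m.
Froude number Fr = V/√(g·D_h) = 11.57/√(9.81×3.62) = 1.94, which is greater than 1, so the flow is supercritical.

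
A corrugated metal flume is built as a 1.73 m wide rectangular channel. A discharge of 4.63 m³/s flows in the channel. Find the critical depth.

y_c = 0.9 m

For a rectangular channel, critical depth y_c = (q²/g)^(1/3) where q = Q/b = 4.63/1.73 = 2.676 m²/s.
So y_c = (2.676²/9.81)^(1/3) = 0.9 m.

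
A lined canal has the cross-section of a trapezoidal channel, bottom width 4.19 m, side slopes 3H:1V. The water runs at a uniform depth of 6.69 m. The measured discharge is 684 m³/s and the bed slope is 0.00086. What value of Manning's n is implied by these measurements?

n = 0.016

With bottom width b = 4.19 m and side slope z = 3: A = (b + zy)y = (4.19 + 3×6.69)×6.69 = 162.3 m²; P = b + 2y√(1+z²) = 4.19 + 2×6.69×3.162 = 46.5 m.
Hydraulic radius R = A/P = 162.3/46.5 = 3.49 m.
Rearranging Manning's equation: n = (1/Q) A R^(2/3) S^(1/2) = (1/684) × 162.3 × 3.49^(2/3) × √0.00086 = 0.016.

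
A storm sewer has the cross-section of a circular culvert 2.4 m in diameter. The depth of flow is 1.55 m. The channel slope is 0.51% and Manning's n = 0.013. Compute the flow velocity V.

For a circular section of diameter D = 2.4 m at depth y = 1.55 m, the central angle is θ = 2 arccos(1 − 2y/D) = 3.734 rad. Then A = (D²/8)(θ − sin θ) = 3.09 m² and P = Dθ/2 = 4.48 m.
Hydraulic radius R = A/P = 3.09/4.48 = 0.6897 m.
From Manning's equation, V = (1/n) R^(2/3) S^(1/2) = (1/0.013) × 0.6897^(2/3) × 0.0051^(1/2) = 4.29 m/s.

V = 4.29 m/s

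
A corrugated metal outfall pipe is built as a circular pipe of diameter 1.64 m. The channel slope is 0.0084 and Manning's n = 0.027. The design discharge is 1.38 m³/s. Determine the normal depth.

Manning's equation rearranged: A R^(2/3) = nQ / (1·√S) = 0.027 × 1.38 / (√0.0084) = 0.4065.
At y = 0.574 m: A R^(2/3) = 0.3065 — low.
At y = 0.668 m: A R^(2/3) = 0.4061 — ≈ 0.4065.

y_n = 0.668 m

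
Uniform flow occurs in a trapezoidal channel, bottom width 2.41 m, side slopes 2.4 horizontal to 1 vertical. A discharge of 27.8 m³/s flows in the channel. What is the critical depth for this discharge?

At critical depth, Q² T / (g A³) = 1, i.e. A³/T = Q²/g = 27.8²/9.81 = 78.78.
Trying y = 1.32 m: A³/T = 45.64 — short.
Trying y = 1.87 m: A³/T = 188.5 — over.
Trying y = 1.51 m: A³/T = 78.32 — ≈ 78.78.

y_c = 1.51 m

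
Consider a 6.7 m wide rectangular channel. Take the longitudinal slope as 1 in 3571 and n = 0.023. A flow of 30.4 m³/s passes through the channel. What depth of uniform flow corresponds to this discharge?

Manning's equation rearranged: A R^(2/3) = nQ / (1·√S) = 0.023 × 30.4 / (√0.00028) = 41.78.
At y = 4.83 m: A R^(2/3) = 50.99 — high.
At y = 3.29 m: A R^(2/3) = 30.9 — low.
At y = 4.14 m: A R^(2/3) = 41.83 — matches.

y_n = 4.14 m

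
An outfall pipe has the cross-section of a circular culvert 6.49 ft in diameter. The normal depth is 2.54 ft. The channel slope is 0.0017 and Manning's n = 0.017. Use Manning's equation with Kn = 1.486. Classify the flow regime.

subcritical

For a circular section of diameter D = 6.49 ft at depth y = 2.54 ft, the central angle is θ = 2 arccos(1 − 2y/D) = 2.704 rad. Then A = (D²/8)(θ − sin θ) = 12 ft² and P = Dθ/2 = 8.773 ft.
Hydraulic radius R = A/P = 12/8.773 = 1.368 ft.
V = (1.486/n) R^(2/3) √S = (1.486/0.017) × 1.368^(2/3) × √0.0017 = 4.441 ft/s. Hydraulic depth D_h = A/T = 12/6.335 = 1.894 ft.
Froude number Fr = V/√(g·D_h) = 4.441/√(32.2×1.894) = 0.569, which is less than 1, so the flow is subcritical.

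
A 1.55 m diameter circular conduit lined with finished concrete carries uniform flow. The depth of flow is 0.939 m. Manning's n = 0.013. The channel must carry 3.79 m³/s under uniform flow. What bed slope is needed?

S = 0.00519

For a circular section of diameter D = 1.55 m at depth y = 0.939 m, the central angle is θ = 2 arccos(1 − 2y/D) = 3.568 rad. Then A = (D²/8)(θ − sin θ) = 1.196 m² and P = Dθ/2 = 2.765 m.
Hydraulic radius R = A/P = 1.196/2.765 = 0.4324 m.
From Manning's equation, S = [nQ / (1 A R^(2/3))]² = [0.013 × 3.79 / (1 × 1.196 × 0.4324^(2/3))]² = 0.00519.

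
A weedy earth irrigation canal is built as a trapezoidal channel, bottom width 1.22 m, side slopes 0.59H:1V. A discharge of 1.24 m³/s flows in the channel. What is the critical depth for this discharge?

y_c = 0.438 m

At critical depth, Q² T / (g A³) = 1, i.e. A³/T = Q²/g = 1.24²/9.81 = 0.1567.
Trying y = 0.539 m: A³/T = 0.3069 — over.
Trying y = 0.356 m: A³/T = 0.08045 — short.
Trying y = 0.438 m: A³/T = 0.1563 — close enough.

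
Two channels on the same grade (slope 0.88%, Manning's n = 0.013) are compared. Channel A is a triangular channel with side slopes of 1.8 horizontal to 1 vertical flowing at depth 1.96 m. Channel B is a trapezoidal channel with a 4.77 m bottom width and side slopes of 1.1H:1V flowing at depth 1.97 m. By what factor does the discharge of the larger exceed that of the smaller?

Channel A: For a triangular section with side slope z = 1.8: A = zy² = 1.8×1.96² = 6.915 m²; P = 2y√(1+z²) = 2×1.96×2.059 = 8.072 m. Hydraulic radius R = A/P = 6.915/8.072 = 0.8567 m. Q_A = (1/0.013)·6.915·0.8567^(2/3)·√0.0088 = 45.01 m³/s.
Channel B: With bottom width b = 4.77 m and side slope z = 1.1: A = (b + zy)y = (4.77 + 1.1×1.97)×1.97 = 13.67 m²; P = b + 2y√(1+z²) = 4.77 + 2×1.97×1.487 = 10.63 m. Hydraulic radius R = A/P = 13.67/10.63 = 1.286 m. Q_B = (1/0.013)·13.67·1.286^(2/3)·√0.0088 = 116.6 m³/s.
The larger discharge is 116.6 m³/s and the smaller is 45.01 m³/s; the ratio is 2.59.

2.59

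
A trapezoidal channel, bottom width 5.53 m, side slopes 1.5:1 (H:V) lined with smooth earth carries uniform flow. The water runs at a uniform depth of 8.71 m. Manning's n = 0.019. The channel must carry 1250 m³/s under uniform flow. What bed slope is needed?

S = 0.003

With bottom width b = 5.53 m and side slope z = 1.5: A = (b + zy)y = (5.53 + 1.5×8.71)×8.71 = 162 m²; P = b + 2y√(1+z²) = 5.53 + 2×8.71×1.803 = 36.93 m.
Hydraulic radius R = A/P = 162/36.93 = 4.385 m.
From Manning's equation, S = [nQ / (1 A R^(2/3))]² = [0.019 × 1250 / (1 × 162 × 4.385^(2/3))]² = 0.003.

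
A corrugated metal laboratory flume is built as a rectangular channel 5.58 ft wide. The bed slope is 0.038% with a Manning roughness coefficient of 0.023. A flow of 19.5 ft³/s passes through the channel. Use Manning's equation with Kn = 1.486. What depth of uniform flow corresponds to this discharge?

y_n = 2.36 ft

Manning's equation rearranged: A R^(2/3) = nQ / (1.486·√S) = 0.023 × 19.5 / (1.486 × √0.00038) = 15.48.
At y = 2.95 ft: A R^(2/3) = 20.93 — too large.
At y = 2.36 ft: A R^(2/3) = 15.51 — close enough.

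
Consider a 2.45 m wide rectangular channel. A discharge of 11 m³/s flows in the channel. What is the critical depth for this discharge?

y_c = 1.27 m

For a rectangular channel, critical depth y_c = (q²/g)^(1/3) where q = Q/b = 11/2.45 = 4.49 m²/s.
So y_c = (4.49²/9.81)^(1/3) = 1.27 m.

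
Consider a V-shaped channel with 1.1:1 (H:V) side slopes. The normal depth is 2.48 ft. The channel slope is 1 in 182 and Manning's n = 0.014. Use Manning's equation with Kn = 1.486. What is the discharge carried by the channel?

For a triangular section with side slope z = 1.1: A = zy² = 1.1×2.48² = 6.765 ft²; P = 2y√(1+z²) = 2×2.48×1.487 = 7.374 ft.
Hydraulic radius R = A/P = 6.765/7.374 = 0.9175 ft.
Manning's equation: Q = (1.486/n) A R^(2/3) S^(1/2) = (1.486/0.014) × 6.765 × 0.9175^(2/3) × 0.005495^(1/2) = 50.3 ft³/s.

Q = 50.3 ft³/s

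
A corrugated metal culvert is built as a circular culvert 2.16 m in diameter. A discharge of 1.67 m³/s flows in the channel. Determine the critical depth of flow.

y_c = 0.594 m

At critical depth, Q² T / (g A³) = 1, i.e. A³/T = Q²/g = 1.67²/9.81 = 0.2843.
At y = 0.672 m: A³/T = 0.4597 — too large.
At y = 0.504 m: A³/T = 0.1502 — too small.
At y = 0.594 m: A³/T = 0.2848 — matches.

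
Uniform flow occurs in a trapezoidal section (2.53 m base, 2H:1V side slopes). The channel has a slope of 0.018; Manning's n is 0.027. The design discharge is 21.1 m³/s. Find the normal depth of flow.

y_n = 1.12 m

Manning's equation rearranged: A R^(2/3) = nQ / (1·√S) = 0.027 × 21.1 / (√0.018) = 4.246.
Try y = 1.22 m: A R^(2/3) = 5.046 — over.
Try y = 0.975 m: A R^(2/3) = 3.223 — short.
Try y = 1.12 m: A R^(2/3) = 4.246 — close enough.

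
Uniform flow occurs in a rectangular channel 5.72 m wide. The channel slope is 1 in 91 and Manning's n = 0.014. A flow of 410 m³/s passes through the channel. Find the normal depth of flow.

y_n = 6.13 m

Manning's equation rearranged: A R^(2/3) = nQ / (1·√S) = 0.014 × 410 / (√0.01099) = 54.76.
Try y = 5.17 m: A R^(2/3) = 44.43 — low.
Try y = 6.75 m: A R^(2/3) = 61.47 — high.
Try y = 6.13 m: A R^(2/3) = 54.73 — close enough.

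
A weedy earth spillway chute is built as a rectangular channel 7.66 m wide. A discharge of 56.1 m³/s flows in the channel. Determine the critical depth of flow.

For a rectangular channel, critical depth y_c = (q²/g)^(1/3) where q = Q/b = 56.1/7.66 = 7.324 m²/s.
So y_c = (7.324²/9.81)^(1/3) = 1.76 m.

y_c = 1.76 m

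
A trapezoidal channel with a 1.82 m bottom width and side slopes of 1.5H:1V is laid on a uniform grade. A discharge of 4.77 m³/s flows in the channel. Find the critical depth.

y_c = 0.723 m

At critical depth, Q² T / (g A³) = 1, i.e. A³/T = Q²/g = 4.77²/9.81 = 2.319.
Try y = 0.798 m: A³/T = 3.312 — over.
Try y = 0.532 m: A³/T = 0.7909 — short.
Try y = 0.723 m: A³/T = 2.321 — matches.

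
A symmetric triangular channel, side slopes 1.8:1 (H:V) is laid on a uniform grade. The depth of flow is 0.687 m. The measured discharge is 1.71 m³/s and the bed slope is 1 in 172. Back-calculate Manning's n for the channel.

For a triangular section with side slope z = 1.8: A = zy² = 1.8×0.687² = 0.8495 m²; P = 2y√(1+z²) = 2×0.687×2.059 = 2.829 m.
Hydraulic radius R = A/P = 0.8495/2.829 = 0.3003 m.
Rearranging Manning's equation: n = (1/Q) A R^(2/3) S^(1/2) = (1/1.71) × 0.8495 × 0.3003^(2/3) × √0.005814 = 0.017.

n = 0.017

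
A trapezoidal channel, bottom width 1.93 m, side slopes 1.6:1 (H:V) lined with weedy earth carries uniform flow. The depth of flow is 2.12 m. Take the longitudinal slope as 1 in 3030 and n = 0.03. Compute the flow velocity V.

With bottom width b = 1.93 m and side slope z = 1.6: A = (b + zy)y = (1.93 + 1.6×2.12)×2.12 = 11.28 m²; P = b + 2y√(1+z²) = 1.93 + 2×2.12×1.887 = 9.93 m.
Hydraulic radius R = A/P = 11.28/9.93 = 1.136 m.
From Manning's equation, V = (1/n) R^(2/3) S^(1/2) = (1/0.03) × 1.136^(2/3) × 0.00033^(1/2) = 0.659 m/s.

V = 0.659 m/s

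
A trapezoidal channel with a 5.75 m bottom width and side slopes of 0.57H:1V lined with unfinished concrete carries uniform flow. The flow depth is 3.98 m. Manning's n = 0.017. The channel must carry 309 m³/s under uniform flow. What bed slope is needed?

With bottom width b = 5.75 m and side slope z = 0.57: A = (b + zy)y = (5.75 + 0.57×3.98)×3.98 = 31.91 m²; P = b + 2y√(1+z²) = 5.75 + 2×3.98×1.151 = 14.91 m.
Hydraulic radius R = A/P = 31.91/14.91 = 2.14 m.
From Manning's equation, S = [nQ / (1 A R^(2/3))]² = [0.017 × 309 / (1 × 31.91 × 2.14^(2/3))]² = 0.00982.

S = 0.00982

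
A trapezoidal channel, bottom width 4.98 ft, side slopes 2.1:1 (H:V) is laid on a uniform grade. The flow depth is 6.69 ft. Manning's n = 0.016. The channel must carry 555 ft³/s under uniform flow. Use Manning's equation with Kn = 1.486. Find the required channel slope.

With bottom width b = 4.98 ft and side slope z = 2.1: A = (b + zy)y = (4.98 + 2.1×6.69)×6.69 = 127.3 ft²; P = b + 2y√(1+z²) = 4.98 + 2×6.69×2.326 = 36.1 ft.
Hydraulic radius R = A/P = 127.3/36.1 = 3.526 ft.
From Manning's equation, S = [nQ / (1.486 A R^(2/3))]² = [0.016 × 555 / (1.486 × 127.3 × 3.526^(2/3))]² = 0.000411.

S = 0.000411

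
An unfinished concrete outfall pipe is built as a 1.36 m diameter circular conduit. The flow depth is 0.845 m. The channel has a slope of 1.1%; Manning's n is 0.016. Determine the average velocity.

V = 3.46 m/s

For a circular section of diameter D = 1.36 m at depth y = 0.845 m, the central angle is θ = 2 arccos(1 − 2y/D) = 3.632 rad. Then A = (D²/8)(θ − sin θ) = 0.9485 m² and P = Dθ/2 = 2.47 m.
Hydraulic radius R = A/P = 0.9485/2.47 = 0.3841 m.
From Manning's equation, V = (1/n) R^(2/3) S^(1/2) = (1/0.016) × 0.3841^(2/3) × 0.011^(1/2) = 3.46 m/s.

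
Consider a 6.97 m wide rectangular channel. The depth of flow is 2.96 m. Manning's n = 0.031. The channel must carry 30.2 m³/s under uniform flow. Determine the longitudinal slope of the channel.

Flow area A = b·y = 6.97 × 2.96 = 20.63 m². Wetted perimeter P = b + 2y = 6.97 + 2×2.96 = 12.89 m.
Hydraulic radius R = A/P = 20.63/12.89 = 1.601 m.
From Manning's equation, S = [nQ / (1 A R^(2/3))]² = [0.031 × 30.2 / (1 × 20.63 × 1.601^(2/3))]² = 0.0011.

S = 0.0011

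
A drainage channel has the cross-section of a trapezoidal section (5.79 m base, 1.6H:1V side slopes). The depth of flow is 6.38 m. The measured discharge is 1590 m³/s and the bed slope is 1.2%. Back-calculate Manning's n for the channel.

With bottom width b = 5.79 m and side slope z = 1.6: A = (b + zy)y = (5.79 + 1.6×6.38)×6.38 = 102.1 m²; P = b + 2y√(1+z²) = 5.79 + 2×6.38×1.887 = 29.87 m.
Hydraulic radius R = A/P = 102.1/29.87 = 3.418 m.
Rearranging Manning's equation: n = (1/Q) A R^(2/3) S^(1/2) = (1/1590) × 102.1 × 3.418^(2/3) × √0.012 = 0.016.

n = 0.016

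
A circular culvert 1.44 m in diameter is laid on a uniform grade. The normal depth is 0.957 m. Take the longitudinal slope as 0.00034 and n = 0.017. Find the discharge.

For a circular section of diameter D = 1.44 m at depth y = 0.957 m, the central angle is θ = 2 arccos(1 − 2y/D) = 3.812 rad. Then A = (D²/8)(θ − sin θ) = 1.149 m² and P = Dθ/2 = 2.745 m.
Hydraulic radius R = A/P = 1.149/2.745 = 0.4187 m.
Manning's equation: Q = (1/n) A R^(2/3) S^(1/2) = (1/0.017) × 1.149 × 0.4187^(2/3) × 0.00034^(1/2) = 0.698 m³/s.

Q = 0.698 m³/s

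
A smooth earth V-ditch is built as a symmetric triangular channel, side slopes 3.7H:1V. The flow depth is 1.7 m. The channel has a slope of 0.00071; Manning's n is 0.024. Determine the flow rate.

Q = 10.4 m³/s

For a triangular section with side slope z = 3.7: A = zy² = 3.7×1.7² = 10.69 m²; P = 2y√(1+z²) = 2×1.7×3.833 = 13.03 m.
Hydraulic radius R = A/P = 10.69/13.03 = 0.8206 m.
Manning's equation: Q = (1/n) A R^(2/3) S^(1/2) = (1/0.024) × 10.69 × 0.8206^(2/3) × 0.00071^(1/2) = 10.4 m³/s.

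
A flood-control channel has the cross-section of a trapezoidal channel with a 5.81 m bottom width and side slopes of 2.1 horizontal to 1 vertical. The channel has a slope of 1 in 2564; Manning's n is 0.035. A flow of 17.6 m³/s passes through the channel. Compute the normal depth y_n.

Manning's equation rearranged: A R^(2/3) = nQ / (1·√S) = 0.035 × 17.6 / (√0.00039) = 31.19.
At y = 1.62 m: A R^(2/3) = 16.08 — too small.
At y = 2.28 m: A R^(2/3) = 31.27 — close enough.

y_n = 2.28 m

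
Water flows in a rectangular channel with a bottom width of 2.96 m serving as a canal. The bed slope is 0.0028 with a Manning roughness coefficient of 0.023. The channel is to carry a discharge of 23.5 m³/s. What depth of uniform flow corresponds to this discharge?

Manning's equation rearranged: A R^(2/3) = nQ / (1·√S) = 0.023 × 23.5 / (√0.0028) = 10.21.
Trying y = 3.03 m: A R^(2/3) = 8.935 — short.
Trying y = 3.89 m: A R^(2/3) = 12.06 — over.
Trying y = 3.38 m: A R^(2/3) = 10.2 — ≈ 10.21.

y_n = 3.38 m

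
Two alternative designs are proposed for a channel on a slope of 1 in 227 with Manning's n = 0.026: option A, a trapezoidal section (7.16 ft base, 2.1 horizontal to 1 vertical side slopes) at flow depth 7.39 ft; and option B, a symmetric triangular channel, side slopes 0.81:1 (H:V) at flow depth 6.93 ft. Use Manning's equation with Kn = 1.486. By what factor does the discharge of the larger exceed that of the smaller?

Channel A: With bottom width b = 7.16 ft and side slope z = 2.1: A = (b + zy)y = (7.16 + 2.1×7.39)×7.39 = 167.6 ft²; P = b + 2y√(1+z²) = 7.16 + 2×7.39×2.326 = 41.54 ft. Hydraulic radius R = A/P = 167.6/41.54 = 4.035 ft. Q_A = (1.486/0.026)·167.6·4.035^(2/3)·√0.004405 = 1611 ft³/s.
Channel B: For a triangular section with side slope z = 0.81: A = zy² = 0.81×6.93² = 38.9 ft²; P = 2y√(1+z²) = 2×6.93×1.287 = 17.84 ft. Hydraulic radius R = A/P = 38.9/17.84 = 2.181 ft. Q_B = (1.486/0.026)·38.9·2.181^(2/3)·√0.004405 = 248.2 ft³/s.
The larger discharge is 1611 ft³/s and the smaller is 248.2 ft³/s; the ratio is 6.49.

6.49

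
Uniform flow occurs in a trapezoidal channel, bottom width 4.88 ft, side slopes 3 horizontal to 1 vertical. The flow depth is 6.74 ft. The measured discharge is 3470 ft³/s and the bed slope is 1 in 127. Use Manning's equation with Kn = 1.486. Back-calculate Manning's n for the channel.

n = 0.015

With bottom width b = 4.88 ft and side slope z = 3: A = (b + zy)y = (4.88 + 3×6.74)×6.74 = 169.2 ft²; P = b + 2y√(1+z²) = 4.88 + 2×6.74×3.162 = 47.51 ft.
Hydraulic radius R = A/P = 169.2/47.51 = 3.561 ft.
Rearranging Manning's equation: n = (1.486/Q) A R^(2/3) S^(1/2) = (1.486/3470) × 169.2 × 3.561^(2/3) × √0.007874 = 0.015.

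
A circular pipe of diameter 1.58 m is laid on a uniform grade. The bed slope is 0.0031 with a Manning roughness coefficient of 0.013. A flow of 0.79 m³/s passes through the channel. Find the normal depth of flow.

Manning's equation rearranged: A R^(2/3) = nQ / (1·√S) = 0.013 × 0.79 / (√0.0031) = 0.1845.
Try y = 0.568 m: A R^(2/3) = 0.2919 — high.
Try y = 0.367 m: A R^(2/3) = 0.1249 — low.
Try y = 0.447 m: A R^(2/3) = 0.1844 — matches.

y_n = 0.447 m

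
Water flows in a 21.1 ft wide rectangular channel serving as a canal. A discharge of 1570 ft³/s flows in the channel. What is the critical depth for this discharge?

y_c = 5.56 ft

For a rectangular channel, critical depth y_c = (q²/g)^(1/3) where q = Q/b = 1570/21.1 = 74.41 ft²/s.
So y_c = (74.41²/32.2)^(1/3) = 5.56 ft.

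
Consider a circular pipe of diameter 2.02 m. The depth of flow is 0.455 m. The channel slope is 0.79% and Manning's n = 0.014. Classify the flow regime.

supercritical

For a circular section of diameter D = 2.02 m at depth y = 0.455 m, the central angle is θ = 2 arccos(1 − 2y/D) = 1.978 rad. Then A = (D²/8)(θ − sin θ) = 0.5406 m² and P = Dθ/2 = 1.998 m.
Hydraulic radius R = A/P = 0.5406/1.998 = 0.2706 m.
V = (1/n) R^(2/3) √S = (1/0.014) × 0.2706^(2/3) × √0.0079 = 2.656 m/s. Hydraulic depth D_h = A/T = 0.5406/1.688 = 0.3203 m.
Froude number Fr = V/√(g·D_h) = 2.656/√(9.81×0.3203) = 1.5, which is greater than 1, so the flow is supercritical.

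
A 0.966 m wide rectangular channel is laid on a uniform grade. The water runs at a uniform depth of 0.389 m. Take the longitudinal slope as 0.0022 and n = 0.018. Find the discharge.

Q = 0.352 m³/s

Flow area A = b·y = 0.966 × 0.389 = 0.3758 m². Wetted perimeter P = b + 2y = 0.966 + 2×0.389 = 1.744 m.
Hydraulic radius R = A/P = 0.3758/1.744 = 0.2155 m.
Manning's equation: Q = (1/n) A R^(2/3) S^(1/2) = (1/0.018) × 0.3758 × 0.2155^(2/3) × 0.0022^(1/2) = 0.352 m³/s.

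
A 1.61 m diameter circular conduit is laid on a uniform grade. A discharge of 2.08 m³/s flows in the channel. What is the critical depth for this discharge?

y_c = 0.726 m

At critical depth, Q² T / (g A³) = 1, i.e. A³/T = Q²/g = 2.08²/9.81 = 0.441.
At y = 0.589 m: A³/T = 0.1977 — too small.
At y = 0.885 m: A³/T = 0.9407 — too large.
At y = 0.726 m: A³/T = 0.4414 — ≈ 0.441.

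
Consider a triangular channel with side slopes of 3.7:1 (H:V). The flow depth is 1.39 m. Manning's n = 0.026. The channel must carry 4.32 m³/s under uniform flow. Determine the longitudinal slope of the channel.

S = 0.00042

For a triangular section with side slope z = 3.7: A = zy² = 3.7×1.39² = 7.149 m²; P = 2y√(1+z²) = 2×1.39×3.833 = 10.66 m.
Hydraulic radius R = A/P = 7.149/10.66 = 0.6709 m.
From Manning's equation, S = [nQ / (1 A R^(2/3))]² = [0.026 × 4.32 / (1 × 7.149 × 0.6709^(2/3))]² = 0.00042.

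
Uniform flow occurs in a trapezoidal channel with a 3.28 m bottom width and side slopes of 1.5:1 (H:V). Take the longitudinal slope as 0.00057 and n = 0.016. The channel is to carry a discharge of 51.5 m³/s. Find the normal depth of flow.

Manning's equation rearranged: A R^(2/3) = nQ / (1·√S) = 0.016 × 51.5 / (√0.00057) = 34.51.
Try y = 2.53 m: A R^(2/3) = 22.86 — too small.
Try y = 3.08 m: A R^(2/3) = 34.54 — close enough.

y_n = 3.08 m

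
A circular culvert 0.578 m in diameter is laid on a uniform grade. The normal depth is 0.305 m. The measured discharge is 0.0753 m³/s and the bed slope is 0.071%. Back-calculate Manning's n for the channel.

n = 0.014

For a circular section of diameter D = 0.578 m at depth y = 0.305 m, the central angle is θ = 2 arccos(1 − 2y/D) = 3.252 rad. Then A = (D²/8)(θ − sin θ) = 0.1404 m² and P = Dθ/2 = 0.9399 m.
Hydraulic radius R = A/P = 0.1404/0.9399 = 0.1494 m.
Rearranging Manning's equation: n = (1/Q) A R^(2/3) S^(1/2) = (1/0.0753) × 0.1404 × 0.1494^(2/3) × √0.00071 = 0.014.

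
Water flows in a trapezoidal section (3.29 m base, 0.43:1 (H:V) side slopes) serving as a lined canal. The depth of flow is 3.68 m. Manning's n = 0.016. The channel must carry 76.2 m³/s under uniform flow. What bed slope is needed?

With bottom width b = 3.29 m and side slope z = 0.43: A = (b + zy)y = (3.29 + 0.43×3.68)×3.68 = 17.93 m²; P = b + 2y√(1+z²) = 3.29 + 2×3.68×1.089 = 11.3 m.
Hydraulic radius R = A/P = 17.93/11.3 = 1.587 m.
From Manning's equation, S = [nQ / (1 A R^(2/3))]² = [0.016 × 76.2 / (1 × 17.93 × 1.587^(2/3))]² = 0.0025.

S = 0.0025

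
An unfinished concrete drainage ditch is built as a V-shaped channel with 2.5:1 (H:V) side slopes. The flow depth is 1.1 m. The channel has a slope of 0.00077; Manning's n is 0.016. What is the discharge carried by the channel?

Q = 3.35 m³/s

For a triangular section with side slope z = 2.5: A = zy² = 2.5×1.1² = 3.025 m²; P = 2y√(1+z²) = 2×1.1×2.693 = 5.924 m.
Hydraulic radius R = A/P = 3.025/5.924 = 0.5107 m.
Manning's equation: Q = (1/n) A R^(2/3) S^(1/2) = (1/0.016) × 3.025 × 0.5107^(2/3) × 0.00077^(1/2) = 3.35 m³/s.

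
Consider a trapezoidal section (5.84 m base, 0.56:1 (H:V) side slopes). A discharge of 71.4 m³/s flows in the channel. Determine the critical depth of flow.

y_c = 2.29 m

At critical depth, Q² T / (g A³) = 1, i.e. A³/T = Q²/g = 71.4²/9.81 = 519.7.
Trying y = 1.69 m: A³/T = 195.1 — too small.
Trying y = 2.29 m: A³/T = 516.2 — close enough.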